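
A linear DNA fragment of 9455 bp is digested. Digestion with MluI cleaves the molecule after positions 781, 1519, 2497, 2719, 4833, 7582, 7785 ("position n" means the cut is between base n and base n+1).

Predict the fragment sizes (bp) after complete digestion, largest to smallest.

Linear molecule, 7 cuts → 8 fragments:
  781 − 0 = 781 bp
  1519 − 781 = 738 bp
  2497 − 1519 = 978 bp
  2719 − 2497 = 222 bp
  4833 − 2719 = 2114 bp
  7582 − 4833 = 2749 bp
  7785 − 7582 = 203 bp
  9455 − 7785 = 1670 bp
Sorted largest to smallest: 2749, 2114, 1670, 978, 781, 738, 222, 203 bp.

2749, 2114, 1670, 978, 781, 738, 222, 203 bp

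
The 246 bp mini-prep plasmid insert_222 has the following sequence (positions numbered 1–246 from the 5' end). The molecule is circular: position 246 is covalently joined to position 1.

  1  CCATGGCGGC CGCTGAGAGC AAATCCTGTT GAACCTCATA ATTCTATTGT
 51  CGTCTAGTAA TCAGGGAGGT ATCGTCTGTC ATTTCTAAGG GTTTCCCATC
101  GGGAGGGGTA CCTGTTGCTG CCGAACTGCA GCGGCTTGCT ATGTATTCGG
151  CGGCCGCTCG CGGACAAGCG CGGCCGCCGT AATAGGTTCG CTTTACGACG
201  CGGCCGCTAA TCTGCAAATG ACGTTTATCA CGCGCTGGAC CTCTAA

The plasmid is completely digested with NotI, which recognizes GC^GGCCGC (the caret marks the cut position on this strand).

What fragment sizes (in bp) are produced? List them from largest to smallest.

NotI sites (GCGGCCGC) start at positions 6, 150, 170, 200.
NotI cuts after base 2 of each site, so after positions 7, 151, 171, 201.
Circular molecule, 4 cuts → 4 fragments:
  8–151 → 144 bp
  152–171 → 20 bp
  172–201 → 30 bp
  202–246 then 1–7 → 45 + 7 = 52 bp
Sorted largest to smallest: 144, 52, 30, 20 bp.

144, 52, 30, 20 bp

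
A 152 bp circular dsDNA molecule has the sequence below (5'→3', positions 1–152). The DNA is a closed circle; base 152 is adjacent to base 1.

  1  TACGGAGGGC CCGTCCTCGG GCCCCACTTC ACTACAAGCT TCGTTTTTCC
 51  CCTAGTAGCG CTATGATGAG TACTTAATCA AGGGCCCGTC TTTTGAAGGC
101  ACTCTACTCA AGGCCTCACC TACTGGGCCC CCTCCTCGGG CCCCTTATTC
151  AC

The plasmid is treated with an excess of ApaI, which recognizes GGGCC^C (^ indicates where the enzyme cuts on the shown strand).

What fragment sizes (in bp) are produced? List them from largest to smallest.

63, 43, 21, 13, 12 bp

ApaI sites (GGGCCC) start at positions 7, 19, 82, 125, 138.
ApaI cuts after base 5 of each site (before the last base), so after positions 11, 23, 86, 129, 142.
Circular molecule, 5 cuts → 5 fragments:
  12–23 → 12 bp
  24–86 → 63 bp
  87–129 → 43 bp
  130–142 → 13 bp
  143–152 then 1–11 → 10 + 11 = 21 bp
Sorted largest to smallest: 63, 43, 21, 13, 12 bp.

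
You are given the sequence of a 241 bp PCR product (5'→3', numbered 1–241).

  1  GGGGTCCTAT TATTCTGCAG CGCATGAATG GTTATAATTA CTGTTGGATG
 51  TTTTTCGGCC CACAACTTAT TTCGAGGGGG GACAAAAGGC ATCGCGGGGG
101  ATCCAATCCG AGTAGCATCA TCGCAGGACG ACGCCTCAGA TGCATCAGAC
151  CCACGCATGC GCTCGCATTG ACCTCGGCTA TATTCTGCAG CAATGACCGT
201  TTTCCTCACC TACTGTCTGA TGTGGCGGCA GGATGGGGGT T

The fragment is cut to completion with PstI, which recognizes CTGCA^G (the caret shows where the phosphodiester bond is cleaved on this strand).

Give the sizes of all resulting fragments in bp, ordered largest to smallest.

PstI sites (CTGCAG) start at positions 15, 185.
PstI cuts after base 5 of each site (before the last base), so after positions 19, 189.
Linear molecule, 2 cuts → 3 fragments:
  1–19 → 19 bp
  20–189 → 170 bp
  190–241 → 52 bp
Sorted largest to smallest: 170, 52, 19 bp.

170, 52, 19 bp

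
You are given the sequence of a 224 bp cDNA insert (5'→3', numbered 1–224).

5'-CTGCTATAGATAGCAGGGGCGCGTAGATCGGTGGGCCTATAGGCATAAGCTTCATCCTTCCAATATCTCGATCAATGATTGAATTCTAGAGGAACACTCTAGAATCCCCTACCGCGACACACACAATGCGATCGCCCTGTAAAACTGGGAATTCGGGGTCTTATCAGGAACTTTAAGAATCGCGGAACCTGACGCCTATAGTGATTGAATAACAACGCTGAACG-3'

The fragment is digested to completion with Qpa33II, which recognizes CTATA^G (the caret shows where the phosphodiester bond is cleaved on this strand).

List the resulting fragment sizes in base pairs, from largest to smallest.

Qpa33II sites (CTATAG) start at positions 4, 37, 196.
Qpa33II cuts after base 5 of each site (before the last base), so after positions 8, 41, 200.
Linear molecule, 3 cuts → 4 fragments:
  1–8 → 8 bp
  9–41 → 33 bp
  42–200 → 159 bp
  201–224 → 24 bp
Sorted largest to smallest: 159, 33, 24, 8 bp.

159, 33, 24, 8 bp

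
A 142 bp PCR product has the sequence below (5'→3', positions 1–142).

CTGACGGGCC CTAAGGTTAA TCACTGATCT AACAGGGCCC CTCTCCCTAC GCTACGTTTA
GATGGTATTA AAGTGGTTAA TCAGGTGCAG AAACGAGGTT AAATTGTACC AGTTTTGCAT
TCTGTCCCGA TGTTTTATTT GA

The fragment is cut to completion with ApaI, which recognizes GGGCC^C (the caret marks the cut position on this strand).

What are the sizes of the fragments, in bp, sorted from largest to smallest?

103, 29, 10 bp

ApaI sites (GGGCCC) start at positions 6, 35.
ApaI cuts after base 5 of each site (before the last base), so after positions 10, 39.
Linear molecule, 2 cuts → 3 fragments:
  1–10 → 10 bp
  11–39 → 29 bp
  40–142 → 103 bp
Sorted largest to smallest: 103, 29, 10 bp.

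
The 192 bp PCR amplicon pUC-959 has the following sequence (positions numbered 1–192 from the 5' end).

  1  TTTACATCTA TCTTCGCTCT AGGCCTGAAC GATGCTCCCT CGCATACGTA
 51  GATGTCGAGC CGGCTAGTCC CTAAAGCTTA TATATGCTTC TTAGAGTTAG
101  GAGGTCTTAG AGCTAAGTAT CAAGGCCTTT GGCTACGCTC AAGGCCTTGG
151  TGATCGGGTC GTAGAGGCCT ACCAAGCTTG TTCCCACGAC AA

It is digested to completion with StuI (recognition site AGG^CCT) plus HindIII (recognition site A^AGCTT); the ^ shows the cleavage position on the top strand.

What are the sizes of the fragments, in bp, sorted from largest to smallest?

StuI sites (AGGCCT) start at positions 21, 123, 142, 165.
StuI cuts after base 3 of each site, so after positions 23, 125, 144, 167.
HindIII sites (AAGCTT) start at positions 74, 174.
HindIII cuts after the first base of each site, so after positions 74, 174.
Combined cut positions: 23, 74, 125, 144, 167, 174.
Linear molecule, 6 cuts → 7 fragments:
  1–23 → 23 bp
  24–74 → 51 bp
  75–125 → 51 bp
  126–144 → 19 bp
  145–167 → 23 bp
  168–174 → 7 bp
  175–192 → 18 bp
Sorted largest to smallest: 51, 51, 23, 23, 19, 18, 7 bp.

51, 51, 23, 23, 19, 18, 7 bp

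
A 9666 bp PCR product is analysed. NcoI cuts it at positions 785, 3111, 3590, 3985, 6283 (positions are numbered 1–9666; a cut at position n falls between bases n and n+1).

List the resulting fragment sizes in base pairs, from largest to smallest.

Linear molecule, 5 cuts → 6 fragments:
  785 − 0 = 785 bp
  3111 − 785 = 2326 bp
  3590 − 3111 = 479 bp
  3985 − 3590 = 395 bp
  6283 − 3985 = 2298 bp
  9666 − 6283 = 3383 bp
Sorted largest to smallest: 3383, 2326, 2298, 785, 479, 395 bp.

3383, 2326, 2298, 785, 479, 395 bp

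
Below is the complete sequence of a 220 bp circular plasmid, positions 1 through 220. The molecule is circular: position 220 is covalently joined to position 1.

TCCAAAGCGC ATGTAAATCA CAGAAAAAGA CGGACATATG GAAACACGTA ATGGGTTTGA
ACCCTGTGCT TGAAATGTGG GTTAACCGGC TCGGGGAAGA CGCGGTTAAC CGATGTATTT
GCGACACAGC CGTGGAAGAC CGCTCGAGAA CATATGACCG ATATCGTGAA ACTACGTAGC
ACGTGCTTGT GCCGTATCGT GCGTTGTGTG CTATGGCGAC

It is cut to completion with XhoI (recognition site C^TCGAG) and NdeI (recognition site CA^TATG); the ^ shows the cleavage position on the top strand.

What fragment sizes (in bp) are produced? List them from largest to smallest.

107, 104, 9 bp

The XhoI site (CTCGAG) starts at position 143.
XhoI cuts after the first base of each site, so after position 143.
NdeI sites (CATATG) start at positions 35, 151.
NdeI cuts after base 2 of each site, so after positions 36, 152.
Combined cut positions: 36, 143, 152.
Circular molecule, 3 cuts → 3 fragments:
  37–143 → 107 bp
  144–152 → 9 bp
  153–220 then 1–36 → 68 + 36 = 104 bp
Sorted largest to smallest: 107, 104, 9 bp.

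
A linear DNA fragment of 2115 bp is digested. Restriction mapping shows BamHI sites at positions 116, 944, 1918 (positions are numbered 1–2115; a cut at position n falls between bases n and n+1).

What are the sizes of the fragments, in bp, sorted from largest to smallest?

974, 828, 197, 116 bp

Linear molecule, 3 cuts → 4 fragments:
  116 − 0 = 116 bp
  944 − 116 = 828 bp
  1918 − 944 = 974 bp
  2115 − 1918 = 197 bp
Sorted largest to smallest: 974, 828, 197, 116 bp.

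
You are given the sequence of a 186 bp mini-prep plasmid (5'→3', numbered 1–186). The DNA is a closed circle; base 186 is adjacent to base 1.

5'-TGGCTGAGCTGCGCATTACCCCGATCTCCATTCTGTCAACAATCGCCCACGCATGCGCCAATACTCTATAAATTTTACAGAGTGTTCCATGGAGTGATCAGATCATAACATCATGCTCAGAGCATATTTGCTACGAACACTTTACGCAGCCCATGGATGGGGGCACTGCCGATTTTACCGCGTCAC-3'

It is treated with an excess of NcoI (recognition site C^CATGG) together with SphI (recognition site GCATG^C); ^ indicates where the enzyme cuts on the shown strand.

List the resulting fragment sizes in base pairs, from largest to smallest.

NcoI sites (CCATGG) start at positions 87, 151.
NcoI cuts after the first base of each site, so after positions 87, 151.
The SphI site (GCATGC) starts at position 51.
SphI cuts after base 5 of each site (before the last base), so after position 55.
Combined cut positions: 55, 87, 151.
Circular molecule, 3 cuts → 3 fragments:
  56–87 → 32 bp
  88–151 → 64 bp
  152–186 then 1–55 → 35 + 55 = 90 bp
Sorted largest to smallest: 90, 64, 32 bp.

90, 64, 32 bp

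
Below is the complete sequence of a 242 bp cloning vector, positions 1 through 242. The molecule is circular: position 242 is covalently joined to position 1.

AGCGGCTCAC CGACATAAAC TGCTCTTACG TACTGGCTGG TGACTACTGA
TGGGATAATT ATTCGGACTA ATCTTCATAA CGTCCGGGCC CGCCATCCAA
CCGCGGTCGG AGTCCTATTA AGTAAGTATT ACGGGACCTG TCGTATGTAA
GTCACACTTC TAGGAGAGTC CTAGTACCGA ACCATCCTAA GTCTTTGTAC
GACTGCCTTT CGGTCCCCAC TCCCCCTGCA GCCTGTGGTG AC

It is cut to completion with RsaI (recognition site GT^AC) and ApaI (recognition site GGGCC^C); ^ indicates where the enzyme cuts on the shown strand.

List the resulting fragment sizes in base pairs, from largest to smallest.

RsaI sites (GTAC) start at positions 30, 174, 197.
RsaI cuts after base 2 of each site, so after positions 31, 175, 198.
The ApaI site (GGGCCC) starts at position 86.
ApaI cuts after base 5 of each site (before the last base), so after position 90.
Combined cut positions: 31, 90, 175, 198.
Circular molecule, 4 cuts → 4 fragments:
  32–90 → 59 bp
  91–175 → 85 bp
  176–198 → 23 bp
  199–242 then 1–31 → 44 + 31 = 75 bp
Sorted largest to smallest: 85, 75, 59, 23 bp.

85, 75, 59, 23 bp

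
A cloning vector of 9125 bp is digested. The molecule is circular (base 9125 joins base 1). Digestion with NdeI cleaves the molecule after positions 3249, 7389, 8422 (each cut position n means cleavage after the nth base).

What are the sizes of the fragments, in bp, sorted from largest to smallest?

Circular molecule, 3 cuts → 3 fragments:
  7389 − 3249 = 4140 bp
  8422 − 7389 = 1033 bp
  wrap: 9125 − 8422 + 3249 = 3952 bp
Sorted largest to smallest: 4140, 3952, 1033 bp.

4140, 3952, 1033 bp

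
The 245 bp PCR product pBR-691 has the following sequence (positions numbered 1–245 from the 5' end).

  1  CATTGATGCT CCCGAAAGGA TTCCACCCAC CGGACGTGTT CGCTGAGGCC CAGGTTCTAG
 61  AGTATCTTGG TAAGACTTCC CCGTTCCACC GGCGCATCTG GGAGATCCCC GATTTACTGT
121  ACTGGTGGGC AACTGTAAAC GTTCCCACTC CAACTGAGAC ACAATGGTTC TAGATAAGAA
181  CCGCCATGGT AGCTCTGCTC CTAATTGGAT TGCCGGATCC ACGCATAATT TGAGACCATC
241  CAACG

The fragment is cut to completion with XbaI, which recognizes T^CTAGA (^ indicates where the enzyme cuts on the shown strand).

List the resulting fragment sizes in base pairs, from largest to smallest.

113, 76, 56 bp

XbaI sites (TCTAGA) start at positions 56, 169.
XbaI cuts after the first base of each site, so after positions 56, 169.
Linear molecule, 2 cuts → 3 fragments:
  1–56 → 56 bp
  57–169 → 113 bp
  170–245 → 76 bp
Sorted largest to smallest: 113, 76, 56 bp.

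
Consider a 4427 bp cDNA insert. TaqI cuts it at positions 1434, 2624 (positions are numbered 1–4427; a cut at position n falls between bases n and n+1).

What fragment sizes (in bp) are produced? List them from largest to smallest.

1803, 1434, 1190 bp

Linear molecule, 2 cuts → 3 fragments:
  1434 − 0 = 1434 bp
  2624 − 1434 = 1190 bp
  4427 − 2624 = 1803 bp
Sorted largest to smallest: 1803, 1434, 1190 bp.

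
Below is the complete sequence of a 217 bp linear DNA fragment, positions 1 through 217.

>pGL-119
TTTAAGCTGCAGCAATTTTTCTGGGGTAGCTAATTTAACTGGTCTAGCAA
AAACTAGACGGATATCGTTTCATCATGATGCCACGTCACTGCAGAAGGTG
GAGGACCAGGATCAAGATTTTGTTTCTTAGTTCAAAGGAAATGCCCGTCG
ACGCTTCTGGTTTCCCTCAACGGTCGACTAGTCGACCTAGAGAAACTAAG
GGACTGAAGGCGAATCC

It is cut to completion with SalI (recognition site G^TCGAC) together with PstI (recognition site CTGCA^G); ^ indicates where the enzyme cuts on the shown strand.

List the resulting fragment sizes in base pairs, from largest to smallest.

82, 54, 36, 26, 11, 8 bp

SalI sites (GTCGAC) start at positions 147, 173, 181.
SalI cuts after the first base of each site, so after positions 147, 173, 181.
PstI sites (CTGCAG) start at positions 7, 89.
PstI cuts after base 5 of each site (before the last base), so after positions 11, 93.
Combined cut positions: 11, 93, 147, 173, 181.
Linear molecule, 5 cuts → 6 fragments:
  1–11 → 11 bp
  12–93 → 82 bp
  94–147 → 54 bp
  148–173 → 26 bp
  174–181 → 8 bp
  182–217 → 36 bp
Sorted largest to smallest: 82, 54, 36, 26, 11, 8 bp.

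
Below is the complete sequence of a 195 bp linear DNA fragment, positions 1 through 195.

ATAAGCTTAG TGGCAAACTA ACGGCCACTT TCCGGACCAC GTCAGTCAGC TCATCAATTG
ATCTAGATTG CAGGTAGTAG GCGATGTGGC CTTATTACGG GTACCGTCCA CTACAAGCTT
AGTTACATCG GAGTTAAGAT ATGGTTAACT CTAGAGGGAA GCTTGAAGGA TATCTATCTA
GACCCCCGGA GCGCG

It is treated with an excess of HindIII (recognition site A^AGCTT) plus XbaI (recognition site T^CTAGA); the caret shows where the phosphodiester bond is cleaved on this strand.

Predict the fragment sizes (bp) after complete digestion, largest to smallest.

59, 53, 35, 18, 18, 9, 3 bp

HindIII sites (AAGCTT) start at positions 3, 115, 159.
HindIII cuts after the first base of each site, so after positions 3, 115, 159.
XbaI sites (TCTAGA) start at positions 62, 150, 177.
XbaI cuts after the first base of each site, so after positions 62, 150, 177.
Combined cut positions: 3, 62, 115, 150, 159, 177.
Linear molecule, 6 cuts → 7 fragments:
  1–3 → 3 bp
  4–62 → 59 bp
  63–115 → 53 bp
  116–150 → 35 bp
  151–159 → 9 bp
  160–177 → 18 bp
  178–195 → 18 bp
Sorted largest to smallest: 59, 53, 35, 18, 18, 9, 3 bp.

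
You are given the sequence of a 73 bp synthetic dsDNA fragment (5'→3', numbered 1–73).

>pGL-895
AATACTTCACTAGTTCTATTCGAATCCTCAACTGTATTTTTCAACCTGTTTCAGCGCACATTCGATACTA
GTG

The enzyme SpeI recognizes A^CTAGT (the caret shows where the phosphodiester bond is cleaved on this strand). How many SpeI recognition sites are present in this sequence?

ACTAGT occurs starting at positions 9, 67.
SpeI cuts at 2 sites.

2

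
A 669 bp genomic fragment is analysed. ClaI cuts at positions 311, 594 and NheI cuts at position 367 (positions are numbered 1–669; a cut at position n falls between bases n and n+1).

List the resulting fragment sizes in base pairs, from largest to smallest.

311, 227, 75, 56 bp

Combined cut positions (sorted): 311, 367, 594.
Linear molecule, 3 cuts → 4 fragments:
  311 − 0 = 311 bp
  367 − 311 = 56 bp
  594 − 367 = 227 bp
  669 − 594 = 75 bp
Sorted largest to smallest: 311, 227, 75, 56 bp.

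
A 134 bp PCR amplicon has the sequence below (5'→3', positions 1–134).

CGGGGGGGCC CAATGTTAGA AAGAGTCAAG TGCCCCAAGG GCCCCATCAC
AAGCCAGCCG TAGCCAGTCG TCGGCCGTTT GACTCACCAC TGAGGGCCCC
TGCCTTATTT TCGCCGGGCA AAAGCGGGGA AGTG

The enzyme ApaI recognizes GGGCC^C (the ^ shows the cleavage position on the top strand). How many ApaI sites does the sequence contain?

GGGCCC occurs starting at positions 6, 39, 94.
ApaI cuts at 3 sites.

3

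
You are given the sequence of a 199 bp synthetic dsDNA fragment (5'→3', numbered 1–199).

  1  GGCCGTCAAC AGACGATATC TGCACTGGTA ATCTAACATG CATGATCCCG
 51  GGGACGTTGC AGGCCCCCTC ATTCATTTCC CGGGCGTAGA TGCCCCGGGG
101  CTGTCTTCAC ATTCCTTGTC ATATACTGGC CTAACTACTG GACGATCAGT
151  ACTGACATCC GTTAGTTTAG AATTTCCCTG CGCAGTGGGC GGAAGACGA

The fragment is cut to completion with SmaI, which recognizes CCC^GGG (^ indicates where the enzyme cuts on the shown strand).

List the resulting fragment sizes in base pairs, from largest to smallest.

SmaI sites (CCCGGG) start at positions 47, 79, 94.
SmaI cuts after base 3 of each site, so after positions 49, 81, 96.
Linear molecule, 3 cuts → 4 fragments:
  1–49 → 49 bp
  50–81 → 32 bp
  82–96 → 15 bp
  97–199 → 103 bp
Sorted largest to smallest: 103, 49, 32, 15 bp.

103, 49, 32, 15 bp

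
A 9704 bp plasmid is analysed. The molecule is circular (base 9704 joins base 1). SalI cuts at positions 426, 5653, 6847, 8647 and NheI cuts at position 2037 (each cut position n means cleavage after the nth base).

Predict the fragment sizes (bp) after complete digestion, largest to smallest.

Combined cut positions (sorted): 426, 2037, 5653, 6847, 8647.
Circular molecule, 5 cuts → 5 fragments:
  2037 − 426 = 1611 bp
  5653 − 2037 = 3616 bp
  6847 − 5653 = 1194 bp
  8647 − 6847 = 1800 bp
  wrap: 9704 − 8647 + 426 = 1483 bp
Sorted largest to smallest: 3616, 1800, 1611, 1483, 1194 bp.

3616, 1800, 1611, 1483, 1194 bp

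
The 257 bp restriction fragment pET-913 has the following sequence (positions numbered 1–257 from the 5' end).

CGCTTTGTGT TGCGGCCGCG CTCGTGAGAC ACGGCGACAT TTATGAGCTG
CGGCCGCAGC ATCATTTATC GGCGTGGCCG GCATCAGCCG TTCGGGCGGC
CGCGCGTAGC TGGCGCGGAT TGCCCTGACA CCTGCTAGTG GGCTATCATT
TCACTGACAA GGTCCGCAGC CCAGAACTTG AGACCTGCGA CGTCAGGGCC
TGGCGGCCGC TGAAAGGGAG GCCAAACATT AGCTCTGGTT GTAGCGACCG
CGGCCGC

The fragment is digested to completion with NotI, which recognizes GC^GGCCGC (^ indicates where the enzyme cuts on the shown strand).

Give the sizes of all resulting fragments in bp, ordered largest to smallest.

NotI sites (GCGGCCGC) start at positions 12, 50, 96, 203, 250.
NotI cuts after base 2 of each site, so after positions 13, 51, 97, 204, 251.
Linear molecule, 5 cuts → 6 fragments:
  1–13 → 13 bp
  14–51 → 38 bp
  52–97 → 46 bp
  98–204 → 107 bp
  205–251 → 47 bp
  252–257 → 6 bp
Sorted largest to smallest: 107, 47, 46, 38, 13, 6 bp.

107, 47, 46, 38, 13, 6 bp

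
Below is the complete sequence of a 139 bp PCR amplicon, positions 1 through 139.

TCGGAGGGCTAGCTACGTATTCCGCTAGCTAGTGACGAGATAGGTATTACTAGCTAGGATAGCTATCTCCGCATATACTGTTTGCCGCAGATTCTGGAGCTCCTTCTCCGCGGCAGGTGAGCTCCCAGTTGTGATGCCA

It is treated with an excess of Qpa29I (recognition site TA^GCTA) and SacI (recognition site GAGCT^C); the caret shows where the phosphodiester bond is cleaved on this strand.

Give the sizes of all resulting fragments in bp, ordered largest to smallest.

Qpa29I sites (TAGCTA) start at positions 10, 26, 51, 60.
Qpa29I cuts after base 2 of each site, so after positions 11, 27, 52, 61.
SacI sites (GAGCTC) start at positions 97, 119.
SacI cuts after base 5 of each site (before the last base), so after positions 101, 123.
Combined cut positions: 11, 27, 52, 61, 101, 123.
Linear molecule, 6 cuts → 7 fragments:
  1–11 → 11 bp
  12–27 → 16 bp
  28–52 → 25 bp
  53–61 → 9 bp
  62–101 → 40 bp
  102–123 → 22 bp
  124–139 → 16 bp
Sorted largest to smallest: 40, 25, 22, 16, 16, 11, 9 bp.

40, 25, 22, 16, 16, 11, 9 bp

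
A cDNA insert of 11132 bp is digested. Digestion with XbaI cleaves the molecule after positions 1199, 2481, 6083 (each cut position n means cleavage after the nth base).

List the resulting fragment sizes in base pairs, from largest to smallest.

5049, 3602, 1282, 1199 bp

Linear molecule, 3 cuts → 4 fragments:
  1199 − 0 = 1199 bp
  2481 − 1199 = 1282 bp
  6083 − 2481 = 3602 bp
  11132 − 6083 = 5049 bp
Sorted largest to smallest: 5049, 3602, 1282, 1199 bp.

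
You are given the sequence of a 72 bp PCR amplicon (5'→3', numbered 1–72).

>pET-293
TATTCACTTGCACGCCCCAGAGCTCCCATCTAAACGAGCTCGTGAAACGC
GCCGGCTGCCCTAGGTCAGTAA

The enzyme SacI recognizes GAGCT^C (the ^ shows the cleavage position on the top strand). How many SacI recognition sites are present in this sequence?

GAGCTC occurs starting at positions 20, 36.
SacI cuts at 2 sites.

2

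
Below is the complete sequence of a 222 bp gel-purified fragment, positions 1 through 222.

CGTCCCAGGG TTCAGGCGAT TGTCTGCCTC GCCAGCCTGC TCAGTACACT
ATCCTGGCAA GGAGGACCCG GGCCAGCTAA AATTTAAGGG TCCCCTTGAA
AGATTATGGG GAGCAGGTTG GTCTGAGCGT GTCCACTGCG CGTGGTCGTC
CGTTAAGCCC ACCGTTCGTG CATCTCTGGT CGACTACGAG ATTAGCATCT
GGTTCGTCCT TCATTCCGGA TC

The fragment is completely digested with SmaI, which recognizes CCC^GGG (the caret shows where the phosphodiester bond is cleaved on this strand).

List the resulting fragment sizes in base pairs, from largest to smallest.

The SmaI site (CCCGGG) starts at position 67.
SmaI cuts after base 3 of each site, so after position 69.
Linear molecule, 1 cut → 2 fragments:
  1–69 → 69 bp
  70–222 → 153 bp
Sorted largest to smallest: 153, 69 bp.

153, 69 bp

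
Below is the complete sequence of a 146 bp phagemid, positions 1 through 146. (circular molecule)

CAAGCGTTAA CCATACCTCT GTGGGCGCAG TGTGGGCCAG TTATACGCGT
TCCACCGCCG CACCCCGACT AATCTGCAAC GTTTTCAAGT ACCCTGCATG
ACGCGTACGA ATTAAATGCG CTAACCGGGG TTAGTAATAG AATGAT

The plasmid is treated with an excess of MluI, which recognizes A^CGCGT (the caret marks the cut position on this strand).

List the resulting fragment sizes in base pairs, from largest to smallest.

90, 56 bp

MluI sites (ACGCGT) start at positions 45, 101.
MluI cuts after the first base of each site, so after positions 45, 101.
Circular molecule, 2 cuts → 2 fragments:
  46–101 → 56 bp
  102–146 then 1–45 → 45 + 45 = 90 bp
Sorted largest to smallest: 90, 56 bp.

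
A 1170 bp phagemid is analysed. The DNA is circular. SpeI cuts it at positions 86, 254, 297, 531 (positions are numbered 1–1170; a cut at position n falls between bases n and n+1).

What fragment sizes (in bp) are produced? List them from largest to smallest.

Circular molecule, 4 cuts → 4 fragments:
  254 − 86 = 168 bp
  297 − 254 = 43 bp
  531 − 297 = 234 bp
  wrap: 1170 − 531 + 86 = 725 bp
Sorted largest to smallest: 725, 234, 168, 43 bp.

725, 234, 168, 43 bp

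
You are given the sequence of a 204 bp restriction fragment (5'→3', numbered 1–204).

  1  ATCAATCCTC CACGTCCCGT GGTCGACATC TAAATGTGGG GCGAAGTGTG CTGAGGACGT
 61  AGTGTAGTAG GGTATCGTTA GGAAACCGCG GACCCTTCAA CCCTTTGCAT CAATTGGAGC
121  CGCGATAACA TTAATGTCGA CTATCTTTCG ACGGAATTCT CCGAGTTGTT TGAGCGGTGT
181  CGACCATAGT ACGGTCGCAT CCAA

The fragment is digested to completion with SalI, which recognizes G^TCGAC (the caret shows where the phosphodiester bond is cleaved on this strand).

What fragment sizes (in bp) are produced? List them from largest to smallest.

114, 43, 25, 22 bp

SalI sites (GTCGAC) start at positions 22, 136, 179.
SalI cuts after the first base of each site, so after positions 22, 136, 179.
Linear molecule, 3 cuts → 4 fragments:
  1–22 → 22 bp
  23–136 → 114 bp
  137–179 → 43 bp
  180–204 → 25 bp
Sorted largest to smallest: 114, 43, 25, 22 bp.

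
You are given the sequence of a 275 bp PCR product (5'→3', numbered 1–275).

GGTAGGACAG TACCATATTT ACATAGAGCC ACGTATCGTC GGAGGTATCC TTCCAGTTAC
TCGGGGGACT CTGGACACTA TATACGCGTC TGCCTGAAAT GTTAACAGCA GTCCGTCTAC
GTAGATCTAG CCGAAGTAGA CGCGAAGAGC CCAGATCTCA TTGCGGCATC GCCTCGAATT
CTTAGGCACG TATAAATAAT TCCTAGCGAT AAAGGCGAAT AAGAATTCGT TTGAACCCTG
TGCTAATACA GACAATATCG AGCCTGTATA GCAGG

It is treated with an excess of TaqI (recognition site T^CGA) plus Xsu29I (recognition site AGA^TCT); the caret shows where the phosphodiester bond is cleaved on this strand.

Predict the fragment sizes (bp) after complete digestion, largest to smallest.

TaqI sites (TCGA) start at positions 174, 258.
TaqI cuts after the first base of each site, so after positions 174, 258.
Xsu29I sites (AGATCT) start at positions 123, 153.
Xsu29I cuts after base 3 of each site, so after positions 125, 155.
Combined cut positions: 125, 155, 174, 258.
Linear molecule, 4 cuts → 5 fragments:
  1–125 → 125 bp
  126–155 → 30 bp
  156–174 → 19 bp
  175–258 → 84 bp
  259–275 → 17 bp
Sorted largest to smallest: 125, 84, 30, 19, 17 bp.

125, 84, 30, 19, 17 bp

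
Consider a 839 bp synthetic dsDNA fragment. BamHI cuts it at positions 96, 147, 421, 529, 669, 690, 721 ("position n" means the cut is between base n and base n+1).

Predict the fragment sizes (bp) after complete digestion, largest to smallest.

Linear molecule, 7 cuts → 8 fragments:
  96 − 0 = 96 bp
  147 − 96 = 51 bp
  421 − 147 = 274 bp
  529 − 421 = 108 bp
  669 − 529 = 140 bp
  690 − 669 = 21 bp
  721 − 690 = 31 bp
  839 − 721 = 118 bp
Sorted largest to smallest: 274, 140, 118, 108, 96, 51, 31, 21 bp.

274, 140, 118, 108, 96, 51, 31, 21 bp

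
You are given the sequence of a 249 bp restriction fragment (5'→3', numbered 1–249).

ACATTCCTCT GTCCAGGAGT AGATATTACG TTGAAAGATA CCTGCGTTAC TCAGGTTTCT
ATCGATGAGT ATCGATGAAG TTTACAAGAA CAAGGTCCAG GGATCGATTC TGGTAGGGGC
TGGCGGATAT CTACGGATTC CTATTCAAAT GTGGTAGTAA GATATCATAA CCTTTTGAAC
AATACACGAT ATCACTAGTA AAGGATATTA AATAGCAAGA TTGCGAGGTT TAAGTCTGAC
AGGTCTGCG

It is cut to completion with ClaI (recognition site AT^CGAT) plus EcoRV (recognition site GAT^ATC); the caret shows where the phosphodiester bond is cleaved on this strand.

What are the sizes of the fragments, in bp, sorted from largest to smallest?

ClaI sites (ATCGAT) start at positions 61, 71, 103.
ClaI cuts after base 2 of each site, so after positions 62, 72, 104.
EcoRV sites (GATATC) start at positions 126, 161, 188.
EcoRV cuts after base 3 of each site, so after positions 128, 163, 190.
Combined cut positions: 62, 72, 104, 128, 163, 190.
Linear molecule, 6 cuts → 7 fragments:
  1–62 → 62 bp
  63–72 → 10 bp
  73–104 → 32 bp
  105–128 → 24 bp
  129–163 → 35 bp
  164–190 → 27 bp
  191–249 → 59 bp
Sorted largest to smallest: 62, 59, 35, 32, 27, 24, 10 bp.

62, 59, 35, 32, 27, 24, 10 bp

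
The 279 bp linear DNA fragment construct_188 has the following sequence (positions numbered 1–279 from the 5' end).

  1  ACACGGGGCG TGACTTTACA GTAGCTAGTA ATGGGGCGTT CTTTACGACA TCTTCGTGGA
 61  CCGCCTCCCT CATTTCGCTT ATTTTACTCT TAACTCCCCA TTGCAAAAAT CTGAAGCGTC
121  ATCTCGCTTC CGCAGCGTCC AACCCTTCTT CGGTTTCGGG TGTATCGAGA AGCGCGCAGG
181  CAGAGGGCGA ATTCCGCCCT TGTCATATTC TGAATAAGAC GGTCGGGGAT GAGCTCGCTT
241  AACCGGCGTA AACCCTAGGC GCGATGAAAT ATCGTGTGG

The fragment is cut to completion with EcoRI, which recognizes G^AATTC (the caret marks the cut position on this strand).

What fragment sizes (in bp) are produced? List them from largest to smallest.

The EcoRI site (GAATTC) starts at position 189.
EcoRI cuts after the first base of each site, so after position 189.
Linear molecule, 1 cut → 2 fragments:
  1–189 → 189 bp
  190–279 → 90 bp
Sorted largest to smallest: 189, 90 bp.

189, 90 bp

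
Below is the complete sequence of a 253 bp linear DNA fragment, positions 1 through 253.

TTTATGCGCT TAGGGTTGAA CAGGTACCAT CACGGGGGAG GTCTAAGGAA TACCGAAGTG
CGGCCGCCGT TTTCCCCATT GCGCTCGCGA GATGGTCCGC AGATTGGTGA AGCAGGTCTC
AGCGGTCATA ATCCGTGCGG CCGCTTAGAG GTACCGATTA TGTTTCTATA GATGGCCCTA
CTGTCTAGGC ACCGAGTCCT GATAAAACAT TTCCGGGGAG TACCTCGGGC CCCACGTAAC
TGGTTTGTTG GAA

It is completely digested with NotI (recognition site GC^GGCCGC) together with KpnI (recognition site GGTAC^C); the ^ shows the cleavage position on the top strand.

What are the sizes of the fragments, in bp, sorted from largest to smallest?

99, 77, 34, 27, 16 bp

NotI sites (GCGGCCGC) start at positions 60, 137.
NotI cuts after base 2 of each site, so after positions 61, 138.
KpnI sites (GGTACC) start at positions 23, 150.
KpnI cuts after base 5 of each site (before the last base), so after positions 27, 154.
Combined cut positions: 27, 61, 138, 154.
Linear molecule, 4 cuts → 5 fragments:
  1–27 → 27 bp
  28–61 → 34 bp
  62–138 → 77 bp
  139–154 → 16 bp
  155–253 → 99 bp
Sorted largest to smallest: 99, 77, 34, 27, 16 bp.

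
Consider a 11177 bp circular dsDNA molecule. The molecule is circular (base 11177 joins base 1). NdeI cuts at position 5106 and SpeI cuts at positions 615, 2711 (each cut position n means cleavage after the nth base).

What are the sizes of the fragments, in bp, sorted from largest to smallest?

6686, 2395, 2096 bp

Combined cut positions (sorted): 615, 2711, 5106.
Circular molecule, 3 cuts → 3 fragments:
  2711 − 615 = 2096 bp
  5106 − 2711 = 2395 bp
  wrap: 11177 − 5106 + 615 = 6686 bp
Sorted largest to smallest: 6686, 2395, 2096 bp.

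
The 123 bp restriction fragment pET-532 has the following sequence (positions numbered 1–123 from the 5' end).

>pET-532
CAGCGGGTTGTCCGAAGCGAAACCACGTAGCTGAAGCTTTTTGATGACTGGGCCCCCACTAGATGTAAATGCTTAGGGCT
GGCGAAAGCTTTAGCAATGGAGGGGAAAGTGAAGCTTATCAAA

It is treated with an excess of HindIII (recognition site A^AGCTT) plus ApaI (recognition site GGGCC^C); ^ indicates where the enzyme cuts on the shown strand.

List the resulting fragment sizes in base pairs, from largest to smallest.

HindIII sites (AAGCTT) start at positions 34, 86, 112.
HindIII cuts after the first base of each site, so after positions 34, 86, 112.
The ApaI site (GGGCCC) starts at position 50.
ApaI cuts after base 5 of each site (before the last base), so after position 54.
Combined cut positions: 34, 54, 86, 112.
Linear molecule, 4 cuts → 5 fragments:
  1–34 → 34 bp
  35–54 → 20 bp
  55–86 → 32 bp
  87–112 → 26 bp
  113–123 → 11 bp
Sorted largest to smallest: 34, 32, 26, 20, 11 bp.

34, 32, 26, 20, 11 bp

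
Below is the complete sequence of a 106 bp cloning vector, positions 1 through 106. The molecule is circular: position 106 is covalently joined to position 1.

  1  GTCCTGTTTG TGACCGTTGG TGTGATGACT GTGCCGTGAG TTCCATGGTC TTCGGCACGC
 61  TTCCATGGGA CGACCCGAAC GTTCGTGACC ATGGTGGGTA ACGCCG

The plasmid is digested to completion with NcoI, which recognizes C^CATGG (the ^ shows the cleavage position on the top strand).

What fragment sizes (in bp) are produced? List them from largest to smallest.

60, 26, 20 bp

NcoI sites (CCATGG) start at positions 43, 63, 89.
NcoI cuts after the first base of each site, so after positions 43, 63, 89.
Circular molecule, 3 cuts → 3 fragments:
  44–63 → 20 bp
  64–89 → 26 bp
  90–106 then 1–43 → 17 + 43 = 60 bp
Sorted largest to smallest: 60, 26, 20 bp.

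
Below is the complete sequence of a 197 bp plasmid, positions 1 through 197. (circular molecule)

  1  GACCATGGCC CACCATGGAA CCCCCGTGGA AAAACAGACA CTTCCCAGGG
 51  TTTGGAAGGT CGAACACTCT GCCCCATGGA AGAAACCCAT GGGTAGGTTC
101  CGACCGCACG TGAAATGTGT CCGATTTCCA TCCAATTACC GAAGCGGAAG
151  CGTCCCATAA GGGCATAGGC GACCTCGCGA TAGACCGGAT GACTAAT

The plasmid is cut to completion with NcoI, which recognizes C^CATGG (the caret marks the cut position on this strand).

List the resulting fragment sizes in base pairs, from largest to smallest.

113, 61, 13, 10 bp

NcoI sites (CCATGG) start at positions 3, 13, 74, 87.
NcoI cuts after the first base of each site, so after positions 3, 13, 74, 87.
Circular molecule, 4 cuts → 4 fragments:
  4–13 → 10 bp
  14–74 → 61 bp
  75–87 → 13 bp
  88–197 then 1–3 → 110 + 3 = 113 bp
Sorted largest to smallest: 113, 61, 13, 10 bp.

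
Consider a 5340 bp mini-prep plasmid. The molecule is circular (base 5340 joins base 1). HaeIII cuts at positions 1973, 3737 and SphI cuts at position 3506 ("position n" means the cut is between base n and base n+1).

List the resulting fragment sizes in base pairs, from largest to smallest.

3576, 1533, 231 bp

Combined cut positions (sorted): 1973, 3506, 3737.
Circular molecule, 3 cuts → 3 fragments:
  3506 − 1973 = 1533 bp
  3737 − 3506 = 231 bp
  wrap: 5340 − 3737 + 1973 = 3576 bp
Sorted largest to smallest: 3576, 1533, 231 bp.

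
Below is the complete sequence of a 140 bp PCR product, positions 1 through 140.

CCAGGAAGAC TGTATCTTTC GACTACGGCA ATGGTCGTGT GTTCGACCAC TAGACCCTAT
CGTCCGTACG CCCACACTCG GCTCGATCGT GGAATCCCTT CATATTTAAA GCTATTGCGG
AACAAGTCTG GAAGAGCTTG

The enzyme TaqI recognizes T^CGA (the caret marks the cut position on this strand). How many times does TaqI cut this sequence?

TCGA occurs starting at positions 19, 43, 83.
TaqI cuts at 3 sites.

3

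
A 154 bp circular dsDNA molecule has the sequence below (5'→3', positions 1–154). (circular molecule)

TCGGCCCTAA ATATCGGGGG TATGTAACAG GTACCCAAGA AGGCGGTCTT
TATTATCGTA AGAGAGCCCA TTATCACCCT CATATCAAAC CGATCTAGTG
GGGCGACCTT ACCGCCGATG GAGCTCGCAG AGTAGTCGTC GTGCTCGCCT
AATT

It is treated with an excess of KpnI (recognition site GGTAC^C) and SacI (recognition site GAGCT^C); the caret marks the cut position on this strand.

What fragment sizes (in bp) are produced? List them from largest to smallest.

The KpnI site (GGTACC) starts at position 30.
KpnI cuts after base 5 of each site (before the last base), so after position 34.
The SacI site (GAGCTC) starts at position 121.
SacI cuts after base 5 of each site (before the last base), so after position 125.
Combined cut positions: 34, 125.
Circular molecule, 2 cuts → 2 fragments:
  35–125 → 91 bp
  126–154 then 1–34 → 29 + 34 = 63 bp
Sorted largest to smallest: 91, 63 bp.

91, 63 bp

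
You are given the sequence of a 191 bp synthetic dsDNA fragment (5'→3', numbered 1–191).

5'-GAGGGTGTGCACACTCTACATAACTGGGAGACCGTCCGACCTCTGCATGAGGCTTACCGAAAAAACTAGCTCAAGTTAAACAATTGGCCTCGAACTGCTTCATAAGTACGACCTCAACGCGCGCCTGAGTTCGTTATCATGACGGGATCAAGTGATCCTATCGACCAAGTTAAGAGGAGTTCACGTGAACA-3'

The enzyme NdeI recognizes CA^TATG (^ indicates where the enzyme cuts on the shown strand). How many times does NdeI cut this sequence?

No occurrence of CATATG is present in the sequence.
NdeI does not cut: 0 sites.

0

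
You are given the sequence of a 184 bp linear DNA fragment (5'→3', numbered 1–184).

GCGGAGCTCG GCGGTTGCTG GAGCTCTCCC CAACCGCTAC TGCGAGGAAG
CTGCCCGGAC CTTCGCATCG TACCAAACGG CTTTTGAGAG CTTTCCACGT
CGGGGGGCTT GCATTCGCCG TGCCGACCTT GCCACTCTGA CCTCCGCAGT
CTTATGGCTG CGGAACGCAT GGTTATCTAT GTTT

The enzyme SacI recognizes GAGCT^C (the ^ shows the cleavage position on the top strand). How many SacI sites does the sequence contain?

2

GAGCTC occurs starting at positions 4, 21.
SacI cuts at 2 sites.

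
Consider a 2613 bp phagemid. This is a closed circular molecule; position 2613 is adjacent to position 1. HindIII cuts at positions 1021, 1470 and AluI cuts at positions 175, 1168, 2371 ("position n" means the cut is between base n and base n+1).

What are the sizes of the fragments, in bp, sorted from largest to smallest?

901, 846, 417, 302, 147 bp

Combined cut positions (sorted): 175, 1021, 1168, 1470, 2371.
Circular molecule, 5 cuts → 5 fragments:
  1021 − 175 = 846 bp
  1168 − 1021 = 147 bp
  1470 − 1168 = 302 bp
  2371 − 1470 = 901 bp
  wrap: 2613 − 2371 + 175 = 417 bp
Sorted largest to smallest: 901, 846, 417, 302, 147 bp.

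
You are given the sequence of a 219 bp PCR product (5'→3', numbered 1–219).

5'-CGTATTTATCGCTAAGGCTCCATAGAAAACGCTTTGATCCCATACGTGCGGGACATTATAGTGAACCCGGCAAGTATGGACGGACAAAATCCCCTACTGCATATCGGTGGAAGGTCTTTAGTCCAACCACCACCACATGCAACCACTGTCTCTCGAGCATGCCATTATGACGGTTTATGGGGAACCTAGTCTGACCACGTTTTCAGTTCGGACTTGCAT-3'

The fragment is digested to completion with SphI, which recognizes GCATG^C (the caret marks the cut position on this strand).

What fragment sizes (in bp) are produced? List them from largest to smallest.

The SphI site (GCATGC) starts at position 157.
SphI cuts after base 5 of each site (before the last base), so after position 161.
Linear molecule, 1 cut → 2 fragments:
  1–161 → 161 bp
  162–219 → 58 bp
Sorted largest to smallest: 161, 58 bp.

161, 58 bp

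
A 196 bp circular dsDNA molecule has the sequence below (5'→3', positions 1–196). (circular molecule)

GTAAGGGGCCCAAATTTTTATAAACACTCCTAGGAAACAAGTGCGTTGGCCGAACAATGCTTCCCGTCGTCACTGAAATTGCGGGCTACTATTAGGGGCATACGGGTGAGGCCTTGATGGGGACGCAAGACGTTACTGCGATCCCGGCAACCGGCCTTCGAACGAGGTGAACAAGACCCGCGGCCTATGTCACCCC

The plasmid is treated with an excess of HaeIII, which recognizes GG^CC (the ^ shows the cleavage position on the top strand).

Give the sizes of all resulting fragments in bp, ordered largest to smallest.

HaeIII sites (GGCC) start at positions 7, 48, 110, 153, 182.
HaeIII cuts after base 2 of each site, so after positions 8, 49, 111, 154, 183.
Circular molecule, 5 cuts → 5 fragments:
  9–49 → 41 bp
  50–111 → 62 bp
  112–154 → 43 bp
  155–183 → 29 bp
  184–196 then 1–8 → 13 + 8 = 21 bp
Sorted largest to smallest: 62, 43, 41, 29, 21 bp.

62, 43, 41, 29, 21 bp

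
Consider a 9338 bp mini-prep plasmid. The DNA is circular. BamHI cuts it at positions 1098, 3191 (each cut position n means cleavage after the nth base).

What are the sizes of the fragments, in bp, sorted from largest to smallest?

Circular molecule, 2 cuts → 2 fragments:
  3191 − 1098 = 2093 bp
  wrap: 9338 − 3191 + 1098 = 7245 bp
Sorted largest to smallest: 7245, 2093 bp.

7245, 2093 bp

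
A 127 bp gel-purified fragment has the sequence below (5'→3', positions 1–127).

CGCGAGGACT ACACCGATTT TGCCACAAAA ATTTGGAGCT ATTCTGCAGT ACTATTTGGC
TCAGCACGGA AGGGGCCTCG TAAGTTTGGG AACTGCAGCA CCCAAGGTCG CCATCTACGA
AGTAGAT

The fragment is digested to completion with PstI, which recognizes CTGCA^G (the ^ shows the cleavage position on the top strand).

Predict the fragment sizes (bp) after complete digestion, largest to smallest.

49, 48, 30 bp

PstI sites (CTGCAG) start at positions 44, 93.
PstI cuts after base 5 of each site (before the last base), so after positions 48, 97.
Linear molecule, 2 cuts → 3 fragments:
  1–48 → 48 bp
  49–97 → 49 bp
  98–127 → 30 bp
Sorted largest to smallest: 49, 48, 30 bp.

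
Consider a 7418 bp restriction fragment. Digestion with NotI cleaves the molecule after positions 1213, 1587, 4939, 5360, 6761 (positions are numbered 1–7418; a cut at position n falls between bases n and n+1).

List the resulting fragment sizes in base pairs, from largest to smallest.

Linear molecule, 5 cuts → 6 fragments:
  1213 − 0 = 1213 bp
  1587 − 1213 = 374 bp
  4939 − 1587 = 3352 bp
  5360 − 4939 = 421 bp
  6761 − 5360 = 1401 bp
  7418 − 6761 = 657 bp
Sorted largest to smallest: 3352, 1401, 1213, 657, 421, 374 bp.

3352, 1401, 1213, 657, 421, 374 bp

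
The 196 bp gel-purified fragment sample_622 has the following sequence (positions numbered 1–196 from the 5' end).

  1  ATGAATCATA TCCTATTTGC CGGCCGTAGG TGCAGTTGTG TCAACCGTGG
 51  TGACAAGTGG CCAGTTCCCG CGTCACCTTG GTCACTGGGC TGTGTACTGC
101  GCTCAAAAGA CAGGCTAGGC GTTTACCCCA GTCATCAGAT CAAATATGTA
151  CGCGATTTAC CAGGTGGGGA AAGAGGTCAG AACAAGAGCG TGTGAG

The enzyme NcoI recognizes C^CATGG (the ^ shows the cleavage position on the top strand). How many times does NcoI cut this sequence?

No occurrence of CCATGG is present in the sequence.
NcoI does not cut: 0 sites.

0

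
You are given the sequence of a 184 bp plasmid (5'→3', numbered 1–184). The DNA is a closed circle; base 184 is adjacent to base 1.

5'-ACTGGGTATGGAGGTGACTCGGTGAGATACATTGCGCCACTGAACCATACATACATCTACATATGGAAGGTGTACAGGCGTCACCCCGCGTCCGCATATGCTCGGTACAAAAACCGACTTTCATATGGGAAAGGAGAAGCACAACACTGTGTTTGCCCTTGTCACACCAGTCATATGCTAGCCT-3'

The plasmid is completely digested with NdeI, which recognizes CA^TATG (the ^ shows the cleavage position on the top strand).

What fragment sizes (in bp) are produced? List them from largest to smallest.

72, 50, 35, 27 bp

NdeI sites (CATATG) start at positions 60, 95, 122, 172.
NdeI cuts after base 2 of each site, so after positions 61, 96, 123, 173.
Circular molecule, 4 cuts → 4 fragments:
  62–96 → 35 bp
  97–123 → 27 bp
  124–173 → 50 bp
  174–184 then 1–61 → 11 + 61 = 72 bp
Sorted largest to smallest: 72, 50, 35, 27 bp.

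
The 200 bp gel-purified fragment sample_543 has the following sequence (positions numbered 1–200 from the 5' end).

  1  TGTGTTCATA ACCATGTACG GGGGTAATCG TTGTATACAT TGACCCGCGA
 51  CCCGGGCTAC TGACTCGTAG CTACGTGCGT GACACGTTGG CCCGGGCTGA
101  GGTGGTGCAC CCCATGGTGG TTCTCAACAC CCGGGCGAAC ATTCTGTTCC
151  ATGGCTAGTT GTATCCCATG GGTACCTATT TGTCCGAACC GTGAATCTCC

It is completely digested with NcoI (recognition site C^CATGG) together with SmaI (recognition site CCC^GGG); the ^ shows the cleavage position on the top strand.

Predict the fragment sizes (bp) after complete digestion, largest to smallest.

NcoI sites (CCATGG) start at positions 112, 149, 166.
NcoI cuts after the first base of each site, so after positions 112, 149, 166.
SmaI sites (CCCGGG) start at positions 51, 91, 130.
SmaI cuts after base 3 of each site, so after positions 53, 93, 132.
Combined cut positions: 53, 93, 112, 132, 149, 166.
Linear molecule, 6 cuts → 7 fragments:
  1–53 → 53 bp
  54–93 → 40 bp
  94–112 → 19 bp
  113–132 → 20 bp
  133–149 → 17 bp
  150–166 → 17 bp
  167–200 → 34 bp
Sorted largest to smallest: 53, 40, 34, 20, 19, 17, 17 bp.

53, 40, 34, 20, 19, 17, 17 bp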